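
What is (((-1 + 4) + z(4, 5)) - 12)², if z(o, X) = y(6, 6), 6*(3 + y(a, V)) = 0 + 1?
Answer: 5041/36 ≈ 140.03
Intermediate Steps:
y(a, V) = -17/6 (y(a, V) = -3 + (0 + 1)/6 = -3 + (⅙)*1 = -3 + ⅙ = -17/6)
z(o, X) = -17/6
(((-1 + 4) + z(4, 5)) - 12)² = (((-1 + 4) - 17/6) - 12)² = ((3 - 17/6) - 12)² = (⅙ - 12)² = (-71/6)² = 5041/36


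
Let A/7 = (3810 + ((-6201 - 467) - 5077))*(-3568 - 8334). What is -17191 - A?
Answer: -661113781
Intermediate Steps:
A = 661096590 (A = 7*((3810 + ((-6201 - 467) - 5077))*(-3568 - 8334)) = 7*((3810 + (-6668 - 5077))*(-11902)) = 7*((3810 - 11745)*(-11902)) = 7*(-7935*(-11902)) = 7*94442370 = 661096590)
-17191 - A = -17191 - 1*661096590 = -17191 - 661096590 = -661113781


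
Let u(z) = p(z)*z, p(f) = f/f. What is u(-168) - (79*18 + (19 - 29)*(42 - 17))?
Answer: -1340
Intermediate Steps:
p(f) = 1
u(z) = z (u(z) = 1*z = z)
u(-168) - (79*18 + (19 - 29)*(42 - 17)) = -168 - (79*18 + (19 - 29)*(42 - 17)) = -168 - (1422 - 10*25) = -168 - (1422 - 250) = -168 - 1*1172 = -168 - 1172 = -1340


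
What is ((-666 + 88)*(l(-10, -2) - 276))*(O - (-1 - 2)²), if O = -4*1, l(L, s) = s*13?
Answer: -2269228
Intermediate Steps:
l(L, s) = 13*s
O = -4
((-666 + 88)*(l(-10, -2) - 276))*(O - (-1 - 2)²) = ((-666 + 88)*(13*(-2) - 276))*(-4 - (-1 - 2)²) = (-578*(-26 - 276))*(-4 - 1*(-3)²) = (-578*(-302))*(-4 - 1*9) = 174556*(-4 - 9) = 174556*(-13) = -2269228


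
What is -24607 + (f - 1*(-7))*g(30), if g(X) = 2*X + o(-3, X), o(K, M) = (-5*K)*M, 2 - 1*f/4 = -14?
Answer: 11603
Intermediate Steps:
f = 64 (f = 8 - 4*(-14) = 8 + 56 = 64)
o(K, M) = -5*K*M
g(X) = 17*X (g(X) = 2*X - 5*(-3)*X = 2*X + 15*X = 17*X)
-24607 + (f - 1*(-7))*g(30) = -24607 + (64 - 1*(-7))*(17*30) = -24607 + (64 + 7)*510 = -24607 + 71*510 = -24607 + 36210 = 11603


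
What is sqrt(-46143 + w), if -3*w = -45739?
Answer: I*sqrt(278070)/3 ≈ 175.77*I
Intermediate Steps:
w = 45739/3 (w = -1/3*(-45739) = 45739/3 ≈ 15246.)
sqrt(-46143 + w) = sqrt(-46143 + 45739/3) = sqrt(-92690/3) = I*sqrt(278070)/3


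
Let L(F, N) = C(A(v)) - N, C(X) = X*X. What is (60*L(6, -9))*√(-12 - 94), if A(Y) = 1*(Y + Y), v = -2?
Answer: 1500*I*√106 ≈ 15443.0*I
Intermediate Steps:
A(Y) = 2*Y (A(Y) = 1*(2*Y) = 2*Y)
C(X) = X²
L(F, N) = 16 - N (L(F, N) = (2*(-2))² - N = (-4)² - N = 16 - N)
(60*L(6, -9))*√(-12 - 94) = (60*(16 - 1*(-9)))*√(-12 - 94) = (60*(16 + 9))*√(-106) = (60*25)*(I*√106) = 1500*(I*√106) = 1500*I*√106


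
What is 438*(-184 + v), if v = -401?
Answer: -256230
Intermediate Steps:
438*(-184 + v) = 438*(-184 - 401) = 438*(-585) = -256230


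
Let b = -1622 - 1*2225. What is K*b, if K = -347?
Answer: 1334909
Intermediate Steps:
b = -3847 (b = -1622 - 2225 = -3847)
K*b = -347*(-3847) = 1334909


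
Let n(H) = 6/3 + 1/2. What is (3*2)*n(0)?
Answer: 15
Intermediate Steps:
n(H) = 5/2 (n(H) = 6*(⅓) + 1*(½) = 2 + ½ = 5/2)
(3*2)*n(0) = (3*2)*(5/2) = 6*(5/2) = 15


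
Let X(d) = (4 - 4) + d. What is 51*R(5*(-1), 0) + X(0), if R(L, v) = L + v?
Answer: -255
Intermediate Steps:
X(d) = d (X(d) = 0 + d = d)
51*R(5*(-1), 0) + X(0) = 51*(5*(-1) + 0) + 0 = 51*(-5 + 0) + 0 = 51*(-5) + 0 = -255 + 0 = -255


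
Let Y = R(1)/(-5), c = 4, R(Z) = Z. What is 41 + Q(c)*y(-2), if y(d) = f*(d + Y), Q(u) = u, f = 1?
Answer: 161/5 ≈ 32.200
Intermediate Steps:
Y = -⅕ (Y = 1/(-5) = 1*(-⅕) = -⅕ ≈ -0.20000)
y(d) = -⅕ + d (y(d) = 1*(d - ⅕) = 1*(-⅕ + d) = -⅕ + d)
41 + Q(c)*y(-2) = 41 + 4*(-⅕ - 2) = 41 + 4*(-11/5) = 41 - 44/5 = 161/5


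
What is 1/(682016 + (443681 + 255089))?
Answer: 1/1380786 ≈ 7.2423e-7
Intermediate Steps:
1/(682016 + (443681 + 255089)) = 1/(682016 + 698770) = 1/1380786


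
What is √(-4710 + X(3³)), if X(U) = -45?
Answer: I*√4755 ≈ 68.957*I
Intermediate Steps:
√(-4710 + X(3³)) = √(-4710 - 45) = √(-4755) = I*√4755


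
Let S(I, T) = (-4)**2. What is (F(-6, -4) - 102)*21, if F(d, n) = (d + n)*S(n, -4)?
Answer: -5502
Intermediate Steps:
S(I, T) = 16
F(d, n) = 16*d + 16*n (F(d, n) = (d + n)*16 = 16*d + 16*n)
(F(-6, -4) - 102)*21 = ((16*(-6) + 16*(-4)) - 102)*21 = ((-96 - 64) - 102)*21 = (-160 - 102)*21 = -262*21 = -5502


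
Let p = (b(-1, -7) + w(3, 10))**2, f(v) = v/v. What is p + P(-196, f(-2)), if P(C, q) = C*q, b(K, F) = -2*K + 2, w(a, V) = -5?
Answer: -195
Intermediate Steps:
b(K, F) = 2 - 2*K
f(v) = 1
p = 1 (p = ((2 - 2*(-1)) - 5)**2 = ((2 + 2) - 5)**2 = (4 - 5)**2 = (-1)**2 = 1)
p + P(-196, f(-2)) = 1 - 196*1 = 1 - 196 = -195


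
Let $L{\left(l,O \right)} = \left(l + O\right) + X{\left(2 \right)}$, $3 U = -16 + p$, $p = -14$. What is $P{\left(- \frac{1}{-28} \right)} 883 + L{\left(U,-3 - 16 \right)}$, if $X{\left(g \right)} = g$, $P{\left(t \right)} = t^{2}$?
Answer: $- \frac{20285}{784} \approx -25.874$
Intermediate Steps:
$U = -10$ ($U = \frac{-16 - 14}{3} = \frac{1}{3} \left(-30\right) = -10$)
$L{\left(l,O \right)} = 2 + O + l$ ($L{\left(l,O \right)} = \left(l + O\right) + 2 = \left(O + l\right) + 2 = 2 + O + l$)
$P{\left(- \frac{1}{-28} \right)} 883 + L{\left(U,-3 - 16 \right)} = \left(- \frac{1}{-28}\right)^{2} \cdot 883 - 27 = \left(\left(-1\right) \left(- \frac{1}{28}\right)\right)^{2} \cdot 883 - 27 = \left(\frac{1}{28}\right)^{2} \cdot 883 - 27 = \frac{1}{784} \cdot 883 - 27 = \frac{883}{784} - 27 = - \frac{20285}{784}$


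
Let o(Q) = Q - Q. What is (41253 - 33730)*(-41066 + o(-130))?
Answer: -308939518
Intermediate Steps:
o(Q) = 0
(41253 - 33730)*(-41066 + o(-130)) = (41253 - 33730)*(-41066 + 0) = 7523*(-41066) = -308939518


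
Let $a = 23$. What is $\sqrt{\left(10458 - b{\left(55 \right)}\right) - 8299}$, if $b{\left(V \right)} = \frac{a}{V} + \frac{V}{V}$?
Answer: $\frac{\sqrt{6526685}}{55} \approx 46.45$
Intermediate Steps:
$b{\left(V \right)} = 1 + \frac{23}{V}$ ($b{\left(V \right)} = \frac{23}{V} + \frac{V}{V} = \frac{23}{V} + 1 = 1 + \frac{23}{V}$)
$\sqrt{\left(10458 - b{\left(55 \right)}\right) - 8299} = \sqrt{\left(10458 - \frac{23 + 55}{55}\right) - 8299} = \sqrt{\left(10458 - \frac{1}{55} \cdot 78\right) - 8299} = \sqrt{\left(10458 - \frac{78}{55}\right) - 8299} = \sqrt{\frac{575112}{55} - 8299} = \sqrt{\frac{118667}{55}} = \frac{\sqrt{6526685}}{55}$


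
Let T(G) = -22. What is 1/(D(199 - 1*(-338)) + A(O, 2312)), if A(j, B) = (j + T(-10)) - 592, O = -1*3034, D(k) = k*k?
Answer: 1/284721 ≈ 3.5122e-6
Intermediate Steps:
D(k) = k²
O = -3034
A(j, B) = -614 + j (A(j, B) = (j - 22) - 592 = (-22 + j) - 592 = -614 + j)
1/(D(199 - 1*(-338)) + A(O, 2312)) = 1/((199 - 1*(-338))² + (-614 - 3034)) = 1/((199 + 338)² - 3648) = 1/(537² - 3648) = 1/(288369 - 3648) = 1/284721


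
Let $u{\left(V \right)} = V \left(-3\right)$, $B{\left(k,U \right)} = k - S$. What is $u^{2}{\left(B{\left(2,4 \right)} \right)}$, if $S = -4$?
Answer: $324$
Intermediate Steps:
$B{\left(k,U \right)} = 4 + k$ ($B{\left(k,U \right)} = k - -4 = k + 4 = 4 + k$)
$u{\left(V \right)} = - 3 V$
$u^{2}{\left(B{\left(2,4 \right)} \right)} = \left(- 3 \left(4 + 2\right)\right)^{2} = \left(\left(-3\right) 6\right)^{2} = \left(-18\right)^{2} = 324$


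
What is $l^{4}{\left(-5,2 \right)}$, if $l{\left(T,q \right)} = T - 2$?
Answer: $2401$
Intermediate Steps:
$l{\left(T,q \right)} = -2 + T$ ($l{\left(T,q \right)} = T - 2 = -2 + T$)
$l^{4}{\left(-5,2 \right)} = \left(-2 - 5\right)^{4} = \left(-7\right)^{4} = 2401$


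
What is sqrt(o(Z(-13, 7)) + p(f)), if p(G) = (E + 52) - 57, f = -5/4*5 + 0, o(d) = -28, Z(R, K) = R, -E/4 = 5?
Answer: I*sqrt(53) ≈ 7.2801*I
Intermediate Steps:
E = -20 (E = -4*5 = -20)
f = -25/4 (f = -5*1/4*5 + 0 = -5/4*5 + 0 = -25/4 + 0 = -25/4 ≈ -6.2500)
p(G) = -25 (p(G) = (-20 + 52) - 57 = 32 - 57 = -25)
sqrt(o(Z(-13, 7)) + p(f)) = sqrt(-28 - 25) = sqrt(-53) = I*sqrt(53)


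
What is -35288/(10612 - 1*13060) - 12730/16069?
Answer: 66984979/4917114 ≈ 13.623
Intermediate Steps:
-35288/(10612 - 1*13060) - 12730/16069 = -35288/(10612 - 13060) - 12730*1/16069 = -35288/(-2448) - 12730/16069 = -35288*(-1/2448) - 12730/16069 = 4411/306 - 12730/16069 = 66984979/4917114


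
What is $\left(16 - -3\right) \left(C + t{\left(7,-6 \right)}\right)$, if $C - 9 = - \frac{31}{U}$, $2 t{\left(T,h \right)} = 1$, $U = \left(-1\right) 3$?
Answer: $\frac{2261}{6} \approx 376.83$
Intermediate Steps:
$U = -3$
$t{\left(T,h \right)} = \frac{1}{2}$ ($t{\left(T,h \right)} = \frac{1}{2} \cdot 1 = \frac{1}{2}$)
$C = \frac{58}{3}$ ($C = 9 - \frac{31}{-3} = 9 - - \frac{31}{3} = 9 + \frac{31}{3} = \frac{58}{3} \approx 19.333$)
$\left(16 - -3\right) \left(C + t{\left(7,-6 \right)}\right) = \left(16 - -3\right) \left(\frac{58}{3} + \frac{1}{2}\right) = \left(16 + 3\right) \frac{119}{6} = 19 \cdot \frac{119}{6} = \frac{2261}{6}$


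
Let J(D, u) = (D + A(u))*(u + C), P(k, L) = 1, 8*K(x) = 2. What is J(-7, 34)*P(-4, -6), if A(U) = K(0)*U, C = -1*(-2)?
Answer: 54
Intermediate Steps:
K(x) = ¼ (K(x) = (⅛)*2 = ¼)
C = 2
A(U) = U/4
J(D, u) = (2 + u)*(D + u/4) (J(D, u) = (D + u/4)*(u + 2) = (D + u/4)*(2 + u) = (2 + u)*(D + u/4))
J(-7, 34)*P(-4, -6) = ((½)*34 + 2*(-7) + (¼)*34² - 7*34)*1 = (17 - 14 + (¼)*1156 - 238)*1 = (17 - 14 + 289 - 238)*1 = 54*1 = 54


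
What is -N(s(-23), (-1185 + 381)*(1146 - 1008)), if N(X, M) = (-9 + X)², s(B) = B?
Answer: -1024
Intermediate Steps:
-N(s(-23), (-1185 + 381)*(1146 - 1008)) = -(-9 - 23)² = -1*(-32)² = -1*1024 = -1024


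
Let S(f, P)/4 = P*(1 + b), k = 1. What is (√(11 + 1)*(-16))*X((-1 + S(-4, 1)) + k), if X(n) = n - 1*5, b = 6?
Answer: -736*√3 ≈ -1274.8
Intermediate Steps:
S(f, P) = 28*P (S(f, P) = 4*(P*(1 + 6)) = 4*(P*7) = 4*(7*P) = 28*P)
X(n) = -5 + n (X(n) = n - 5 = -5 + n)
(√(11 + 1)*(-16))*X((-1 + S(-4, 1)) + k) = (√(11 + 1)*(-16))*(-5 + ((-1 + 28*1) + 1)) = (√12*(-16))*(-5 + ((-1 + 28) + 1)) = ((2*√3)*(-16))*(-5 + (27 + 1)) = (-32*√3)*(-5 + 28) = -32*√3*23 = -736*√3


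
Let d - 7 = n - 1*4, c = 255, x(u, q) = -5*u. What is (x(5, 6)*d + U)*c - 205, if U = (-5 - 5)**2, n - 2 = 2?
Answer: -19330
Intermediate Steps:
n = 4 (n = 2 + 2 = 4)
d = 7 (d = 7 + (4 - 1*4) = 7 + (4 - 4) = 7 + 0 = 7)
U = 100 (U = (-10)**2 = 100)
(x(5, 6)*d + U)*c - 205 = (-5*5*7 + 100)*255 - 205 = (-25*7 + 100)*255 - 205 = (-175 + 100)*255 - 205 = -75*255 - 205 = -19125 - 205 = -19330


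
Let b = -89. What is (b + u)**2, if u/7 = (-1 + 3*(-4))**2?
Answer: 1196836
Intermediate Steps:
u = 1183 (u = 7*(-1 + 3*(-4))**2 = 7*(-1 - 12)**2 = 7*(-13)**2 = 7*169 = 1183)
(b + u)**2 = (-89 + 1183)**2 = 1094**2 = 1196836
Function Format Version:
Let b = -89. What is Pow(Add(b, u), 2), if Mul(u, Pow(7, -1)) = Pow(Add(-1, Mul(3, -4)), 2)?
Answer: 1196836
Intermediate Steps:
u = 1183 (u = Mul(7, Pow(Add(-1, Mul(3, -4)), 2)) = Mul(7, Pow(Add(-1, -12), 2)) = Mul(7, Pow(-13, 2)) = Mul(7, 169) = 1183)
Pow(Add(b, u), 2) = Pow(Add(-89, 1183), 2) = Pow(1094, 2) = 1196836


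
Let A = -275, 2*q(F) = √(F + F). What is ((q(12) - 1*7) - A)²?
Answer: (268 + √6)² ≈ 73143.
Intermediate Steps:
q(F) = √2*√F/2 (q(F) = √(F + F)/2 = √(2*F)/2 = (√2*√F)/2 = √2*√F/2)
((q(12) - 1*7) - A)² = ((√2*√12/2 - 1*7) - 1*(-275))² = ((√2*(2*√3)/2 - 7) + 275)² = ((√6 - 7) + 275)² = ((-7 + √6) + 275)² = (268 + √6)²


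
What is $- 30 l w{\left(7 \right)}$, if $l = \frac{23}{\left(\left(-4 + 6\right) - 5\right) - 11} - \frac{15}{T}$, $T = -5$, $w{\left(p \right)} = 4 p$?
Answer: $-1140$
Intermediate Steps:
$l = \frac{19}{14}$ ($l = \frac{23}{\left(\left(-4 + 6\right) - 5\right) - 11} - \frac{15}{-5} = \frac{23}{\left(2 - 5\right) - 11} - -3 = \frac{23}{-3 - 11} + 3 = \frac{23}{-14} + 3 = 23 \left(- \frac{1}{14}\right) + 3 = - \frac{23}{14} + 3 = \frac{19}{14} \approx 1.3571$)
$- 30 l w{\left(7 \right)} = \left(-30\right) \frac{19}{14} \cdot 4 \cdot 7 = \left(- \frac{285}{7}\right) 28 = -1140$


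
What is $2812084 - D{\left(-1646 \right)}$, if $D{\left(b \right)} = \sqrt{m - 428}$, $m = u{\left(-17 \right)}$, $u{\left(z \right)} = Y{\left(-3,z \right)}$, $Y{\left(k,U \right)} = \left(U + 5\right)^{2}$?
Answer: $2812084 - 2 i \sqrt{71} \approx 2.8121 \cdot 10^{6} - 16.852 i$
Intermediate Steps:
$Y{\left(k,U \right)} = \left(5 + U\right)^{2}$
$u{\left(z \right)} = \left(5 + z\right)^{2}$
$m = 144$ ($m = \left(5 - 17\right)^{2} = \left(-12\right)^{2} = 144$)
$D{\left(b \right)} = 2 i \sqrt{71}$ ($D{\left(b \right)} = \sqrt{144 - 428} = \sqrt{-284} = 2 i \sqrt{71}$)
$2812084 - D{\left(-1646 \right)} = 2812084 - 2 i \sqrt{71}$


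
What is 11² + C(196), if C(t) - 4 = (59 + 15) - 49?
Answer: 150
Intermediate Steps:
C(t) = 29 (C(t) = 4 + ((59 + 15) - 49) = 4 + (74 - 49) = 4 + 25 = 29)
11² + C(196) = 11² + 29 = 121 + 29 = 150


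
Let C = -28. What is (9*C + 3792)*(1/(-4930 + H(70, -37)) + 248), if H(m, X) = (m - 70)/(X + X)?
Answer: 432814206/493 ≈ 8.7792e+5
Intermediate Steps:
H(m, X) = (-70 + m)/(2*X) (H(m, X) = (-70 + m)/((2*X)) = (-70 + m)*(1/(2*X)) = (-70 + m)/(2*X))
(9*C + 3792)*(1/(-4930 + H(70, -37)) + 248) = (9*(-28) + 3792)*(1/(-4930 + (½)*(-70 + 70)/(-37)) + 248) = (-252 + 3792)*(1/(-4930 + (½)*(-1/37)*0) + 248) = 3540*(1/(-4930 + 0) + 248) = 3540*(1/(-4930) + 248) = 3540*(-1/4930 + 248) = 3540*(1222639/4930) = 432814206/493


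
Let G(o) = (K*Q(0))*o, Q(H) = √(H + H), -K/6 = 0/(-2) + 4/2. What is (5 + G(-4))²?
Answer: 25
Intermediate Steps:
K = -12 (K = -6*(0/(-2) + 4/2) = -6*(0*(-½) + 4*(½)) = -6*(0 + 2) = -6*2 = -12)
Q(H) = √2*√H (Q(H) = √(2*H) = √2*√H)
G(o) = 0 (G(o) = (-12*√2*√0)*o = (-12*√2*0)*o = (-12*0)*o = 0*o = 0)
(5 + G(-4))² = (5 + 0)² = 5² = 25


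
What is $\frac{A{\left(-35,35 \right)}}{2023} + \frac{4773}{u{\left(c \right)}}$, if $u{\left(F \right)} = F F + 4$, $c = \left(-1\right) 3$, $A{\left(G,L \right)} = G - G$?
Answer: $\frac{4773}{13} \approx 367.15$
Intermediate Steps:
$A{\left(G,L \right)} = 0$
$c = -3$
$u{\left(F \right)} = 4 + F^{2}$ ($u{\left(F \right)} = F^{2} + 4 = 4 + F^{2}$)
$\frac{A{\left(-35,35 \right)}}{2023} + \frac{4773}{u{\left(c \right)}} = \frac{0}{2023} + \frac{4773}{4 + \left(-3\right)^{2}} = 0 \cdot \frac{1}{2023} + \frac{4773}{4 + 9} = 0 + \frac{4773}{13} = \frac{4773}{13}$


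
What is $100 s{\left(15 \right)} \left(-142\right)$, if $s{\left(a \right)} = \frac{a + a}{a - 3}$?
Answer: $-35500$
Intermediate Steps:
$s{\left(a \right)} = \frac{2 a}{-3 + a}$
$100 s{\left(15 \right)} \left(-142\right) = 100 \cdot 2 \cdot 15 \frac{1}{-3 + 15} \left(-142\right) = 100 \cdot 2 \cdot 15 \cdot \frac{1}{12} \left(-142\right) = 100 \cdot \frac{5}{2} \left(-142\right) = 250 \left(-142\right) = -35500$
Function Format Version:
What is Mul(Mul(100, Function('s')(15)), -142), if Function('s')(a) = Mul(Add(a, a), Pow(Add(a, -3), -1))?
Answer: -35500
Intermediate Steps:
Function('s')(a) = Mul(2, a, Pow(Add(-3, a), -1)) (Function('s')(a) = Mul(Mul(2, a), Pow(Add(-3, a), -1)) = Mul(2, a, Pow(Add(-3, a), -1)))
Mul(Mul(100, Function('s')(15)), -142) = Mul(Mul(100, Mul(2, 15, Pow(Add(-3, 15), -1))), -142) = Mul(Mul(100, Mul(2, 15, Pow(12, -1))), -142) = Mul(Mul(100, Mul(2, 15, Rational(1, 12))), -142) = Mul(Mul(100, Rational(5, 2)), -142) = Mul(250, -142) = -35500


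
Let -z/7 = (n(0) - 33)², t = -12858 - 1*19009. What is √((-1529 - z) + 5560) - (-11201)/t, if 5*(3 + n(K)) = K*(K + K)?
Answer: -11201/31867 + √13103 ≈ 114.12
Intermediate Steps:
t = -31867 (t = -12858 - 19009 = -31867)
n(K) = -3 + 2*K²/5 (n(K) = -3 + (K*(K + K))/5 = -3 + (K*(2*K))/5 = -3 + (2*K²)/5 = -3 + 2*K²/5)
z = -9072 (z = -7*((-3 + (⅖)*0²) - 33)² = -7*((-3 + (⅖)*0) - 33)² = -7*((-3 + 0) - 33)² = -7*(-3 - 33)² = -7*(-36)² = -7*1296 = -9072)
√((-1529 - z) + 5560) - (-11201)/t = √((-1529 - 1*(-9072)) + 5560) - (-11201)/(-31867) = √((-1529 + 9072) + 5560) - (-11201)*(-1)/31867 = √(7543 + 5560) - 1*11201/31867 = √13103 - 11201/31867 = -11201/31867 + √13103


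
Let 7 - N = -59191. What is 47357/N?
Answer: 47357/59198 ≈ 0.79998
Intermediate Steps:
N = 59198 (N = 7 - 1*(-59191) = 7 + 59191 = 59198)
47357/N = 47357/59198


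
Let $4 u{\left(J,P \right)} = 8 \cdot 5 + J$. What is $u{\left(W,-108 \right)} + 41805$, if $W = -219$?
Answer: $\frac{167041}{4} \approx 41760.0$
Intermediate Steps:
$u{\left(J,P \right)} = 10 + \frac{J}{4}$ ($u{\left(J,P \right)} = \frac{8 \cdot 5 + J}{4} = \frac{40 + J}{4} = 10 + \frac{J}{4}$)
$u{\left(W,-108 \right)} + 41805 = \left(10 + \frac{1}{4} \left(-219\right)\right) + 41805 = \left(10 - \frac{219}{4}\right) + 41805 = - \frac{179}{4} + 41805 = \frac{167041}{4}$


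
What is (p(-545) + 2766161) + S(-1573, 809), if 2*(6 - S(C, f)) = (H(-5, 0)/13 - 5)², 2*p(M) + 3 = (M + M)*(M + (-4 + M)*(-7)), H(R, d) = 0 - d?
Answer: 968743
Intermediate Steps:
H(R, d) = -d
p(M) = -3/2 + M*(28 - 6*M) (p(M) = -3/2 + ((M + M)*(M + (-4 + M)*(-7)))/2 = -3/2 + ((2*M)*(M + (28 - 7*M)))/2 = -3/2 + ((2*M)*(28 - 6*M))/2 = -3/2 + (2*M*(28 - 6*M))/2 = -3/2 + M*(28 - 6*M))
S(C, f) = -13/2 (S(C, f) = 6 - (-1*0/13 - 5)²/2 = 6 - (0*(1/13) - 5)²/2 = 6 - (0 - 5)²/2 = 6 - ½*(-5)² = 6 - ½*25 = 6 - 25/2 = -13/2)
(p(-545) + 2766161) + S(-1573, 809) = ((-3/2 - 6*(-545)² + 28*(-545)) + 2766161) - 13/2 = ((-3/2 - 6*297025 - 15260) + 2766161) - 13/2 = ((-3/2 - 1782150 - 15260) + 2766161) - 13/2 = (-3594823/2 + 2766161) - 13/2 = 1937499/2 - 13/2 = 968743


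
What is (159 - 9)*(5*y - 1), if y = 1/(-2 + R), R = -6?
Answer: -975/4 ≈ -243.75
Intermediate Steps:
y = -⅛ (y = 1/(-2 - 6) = 1/(-8) = -⅛ ≈ -0.12500)
(159 - 9)*(5*y - 1) = (159 - 9)*(5*(-⅛) - 1) = 150*(-5/8 - 1) = 150*(-13/8) = -975/4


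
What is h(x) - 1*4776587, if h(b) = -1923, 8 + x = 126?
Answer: -4778510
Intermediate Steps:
x = 118 (x = -8 + 126 = 118)
h(x) - 1*4776587 = -1923 - 1*4776587 = -1923 - 4776587 = -4778510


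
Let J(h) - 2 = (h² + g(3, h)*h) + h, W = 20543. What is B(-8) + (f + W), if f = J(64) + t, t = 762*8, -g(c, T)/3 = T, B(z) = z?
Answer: 18505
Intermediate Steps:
g(c, T) = -3*T
t = 6096
J(h) = 2 + h - 2*h² (J(h) = 2 + ((h² + (-3*h)*h) + h) = 2 + ((h² - 3*h²) + h) = 2 + (-2*h² + h) = 2 + (h - 2*h²) = 2 + h - 2*h²)
f = -2030 (f = (2 + 64 - 2*64²) + 6096 = (2 + 64 - 2*4096) + 6096 = (2 + 64 - 8192) + 6096 = -8126 + 6096 = -2030)
B(-8) + (f + W) = -8 + (-2030 + 20543) = -8 + 18513 = 18505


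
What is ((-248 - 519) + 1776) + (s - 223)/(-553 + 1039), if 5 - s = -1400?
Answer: 81926/81 ≈ 1011.4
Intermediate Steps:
s = 1405 (s = 5 - 1*(-1400) = 5 + 1400 = 1405)
((-248 - 519) + 1776) + (s - 223)/(-553 + 1039) = ((-248 - 519) + 1776) + (1405 - 223)/(-553 + 1039) = (-767 + 1776) + 1182/486 = 1009 + 1182*(1/486) = 1009 + 197/81 = 81926/81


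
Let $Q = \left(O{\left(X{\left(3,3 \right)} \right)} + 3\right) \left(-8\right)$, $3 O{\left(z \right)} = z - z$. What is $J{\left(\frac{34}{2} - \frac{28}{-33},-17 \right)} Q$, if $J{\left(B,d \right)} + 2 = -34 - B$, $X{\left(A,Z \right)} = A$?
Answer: $\frac{14216}{11} \approx 1292.4$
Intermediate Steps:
$O{\left(z \right)} = 0$ ($O{\left(z \right)} = \frac{z - z}{3} = \frac{1}{3} \cdot 0 = 0$)
$J{\left(B,d \right)} = -36 - B$ ($J{\left(B,d \right)} = -2 - \left(34 + B\right) = -36 - B$)
$Q = -24$ ($Q = \left(0 + 3\right) \left(-8\right) = 3 \left(-8\right) = -24$)
$J{\left(\frac{34}{2} - \frac{28}{-33},-17 \right)} Q = \left(-36 - \left(\frac{34}{2} - \frac{28}{-33}\right)\right) \left(-24\right) = \left(-36 - \left(34 \cdot \frac{1}{2} - - \frac{28}{33}\right)\right) \left(-24\right) = \left(-36 - \left(17 + \frac{28}{33}\right)\right) \left(-24\right) = \left(-36 - \frac{589}{33}\right) \left(-24\right) = \left(- \frac{1777}{33}\right) \left(-24\right) = \frac{14216}{11}$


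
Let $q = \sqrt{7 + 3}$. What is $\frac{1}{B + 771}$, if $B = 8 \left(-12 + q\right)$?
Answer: $\frac{135}{90997} - \frac{8 \sqrt{10}}{454985} \approx 0.001428$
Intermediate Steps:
$q = \sqrt{10} \approx 3.1623$
$B = -96 + 8 \sqrt{10}$ ($B = 8 \left(-12 + \sqrt{10}\right) = -96 + 8 \sqrt{10} \approx -70.702$)
$\frac{1}{B + 771} = \frac{1}{\left(-96 + 8 \sqrt{10}\right) + 771} = \frac{1}{675 + 8 \sqrt{10}}$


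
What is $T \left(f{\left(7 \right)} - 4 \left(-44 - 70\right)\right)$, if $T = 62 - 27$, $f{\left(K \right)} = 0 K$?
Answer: $15960$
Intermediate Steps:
$f{\left(K \right)} = 0$
$T = 35$
$T \left(f{\left(7 \right)} - 4 \left(-44 - 70\right)\right) = 35 \left(0 - 4 \left(-44 - 70\right)\right) = 35 \left(0 - -456\right) = 35 \left(0 + 456\right) = 35 \cdot 456 = 15960$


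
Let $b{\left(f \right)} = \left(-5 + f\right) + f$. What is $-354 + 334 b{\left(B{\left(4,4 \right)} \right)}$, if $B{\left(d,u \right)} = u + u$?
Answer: $3320$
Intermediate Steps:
$B{\left(d,u \right)} = 2 u$
$b{\left(f \right)} = -5 + 2 f$
$-354 + 334 b{\left(B{\left(4,4 \right)} \right)} = -354 + 334 \left(-5 + 2 \cdot 2 \cdot 4\right) = -354 + 334 \left(-5 + 2 \cdot 8\right) = -354 + 334 \left(-5 + 16\right) = -354 + 334 \cdot 11 = -354 + 3674 = 3320$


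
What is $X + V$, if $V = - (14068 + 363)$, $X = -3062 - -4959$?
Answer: $-12534$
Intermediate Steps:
$X = 1897$ ($X = -3062 + 4959 = 1897$)
$V = -14431$ ($V = \left(-1\right) 14431 = -14431$)
$X + V = 1897 - 14431 = -12534$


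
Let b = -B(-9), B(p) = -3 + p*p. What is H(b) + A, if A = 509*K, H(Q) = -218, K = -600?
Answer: -305618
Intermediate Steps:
B(p) = -3 + p**2
b = -78 (b = -(-3 + (-9)**2) = -(-3 + 81) = -1*78 = -78)
A = -305400 (A = 509*(-600) = -305400)
H(b) + A = -218 - 305400 = -305618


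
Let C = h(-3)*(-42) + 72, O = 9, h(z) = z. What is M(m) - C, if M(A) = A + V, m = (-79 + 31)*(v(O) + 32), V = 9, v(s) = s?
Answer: -2157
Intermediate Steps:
m = -1968 (m = (-79 + 31)*(9 + 32) = -48*41 = -1968)
M(A) = 9 + A (M(A) = A + 9 = 9 + A)
C = 198 (C = -3*(-42) + 72 = 126 + 72 = 198)
M(m) - C = (9 - 1968) - 1*198 = -1959 - 198 = -2157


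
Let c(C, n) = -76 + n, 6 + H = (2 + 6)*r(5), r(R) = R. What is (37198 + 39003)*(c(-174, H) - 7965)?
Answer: -610141407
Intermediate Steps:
H = 34 (H = -6 + (2 + 6)*5 = -6 + 8*5 = -6 + 40 = 34)
(37198 + 39003)*(c(-174, H) - 7965) = (37198 + 39003)*((-76 + 34) - 7965) = 76201*(-42 - 7965) = 76201*(-8007) = -610141407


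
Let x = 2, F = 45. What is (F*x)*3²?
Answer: 810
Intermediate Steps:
(F*x)*3² = (45*2)*3² = 90*9 = 810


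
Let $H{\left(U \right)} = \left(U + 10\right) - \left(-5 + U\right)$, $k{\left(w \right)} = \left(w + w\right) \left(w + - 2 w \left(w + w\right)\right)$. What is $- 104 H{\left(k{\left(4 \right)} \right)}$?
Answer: $-1560$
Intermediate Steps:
$k{\left(w \right)} = 2 w \left(w - 4 w^{2}\right)$ ($k{\left(w \right)} = 2 w \left(w + - 2 w 2 w\right) = 2 w \left(w - 4 w^{2}\right)$)
$H{\left(U \right)} = 15$ ($H{\left(U \right)} = \left(10 + U\right) - \left(-5 + U\right) = 15$)
$- 104 H{\left(k{\left(4 \right)} \right)} = \left(-104\right) 15 = -1560$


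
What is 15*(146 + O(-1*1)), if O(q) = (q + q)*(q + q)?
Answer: 2250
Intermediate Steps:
O(q) = 4*q**2 (O(q) = (2*q)*(2*q) = 4*q**2)
15*(146 + O(-1*1)) = 15*(146 + 4*(-1*1)**2) = 15*(146 + 4*(-1)**2) = 15*(146 + 4*1) = 15*(146 + 4) = 15*150 = 2250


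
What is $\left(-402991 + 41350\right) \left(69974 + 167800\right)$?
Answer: $-85988827134$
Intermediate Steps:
$\left(-402991 + 41350\right) \left(69974 + 167800\right) = \left(-361641\right) 237774 = -85988827134$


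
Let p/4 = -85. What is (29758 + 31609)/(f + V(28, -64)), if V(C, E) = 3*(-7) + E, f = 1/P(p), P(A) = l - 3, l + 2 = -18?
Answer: -1411441/1956 ≈ -721.60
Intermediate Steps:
l = -20 (l = -2 - 18 = -20)
p = -340 (p = 4*(-85) = -340)
P(A) = -23 (P(A) = -20 - 3 = -23)
f = -1/23 (f = 1/(-23) = -1/23 ≈ -0.043478)
V(C, E) = -21 + E
(29758 + 31609)/(f + V(28, -64)) = (29758 + 31609)/(-1/23 + (-21 - 64)) = 61367/(-1/23 - 85) = 61367/(-1956/23) = 61367*(-23/1956) = -1411441/1956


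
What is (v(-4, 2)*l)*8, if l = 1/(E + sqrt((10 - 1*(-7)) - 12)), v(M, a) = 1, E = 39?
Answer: 78/379 - 2*sqrt(5)/379 ≈ 0.19401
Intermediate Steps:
l = 1/(39 + sqrt(5)) (l = 1/(39 + sqrt((10 - 1*(-7)) - 12)) = 1/(39 + sqrt((10 + 7) - 12)) = 1/(39 + sqrt(17 - 12)) = 1/(39 + sqrt(5)) ≈ 0.024251)
(v(-4, 2)*l)*8 = (1*(39/1516 - sqrt(5)/1516))*8 = (39/1516 - sqrt(5)/1516)*8 = 78/379 - 2*sqrt(5)/379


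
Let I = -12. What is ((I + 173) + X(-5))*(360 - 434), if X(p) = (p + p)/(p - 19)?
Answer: -71669/6 ≈ -11945.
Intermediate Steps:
X(p) = 2*p/(-19 + p) (X(p) = (2*p)/(-19 + p) = 2*p/(-19 + p))
((I + 173) + X(-5))*(360 - 434) = ((-12 + 173) + 2*(-5)/(-19 - 5))*(360 - 434) = (161 + 2*(-5)/(-24))*(-74) = (161 + 2*(-5)*(-1/24))*(-74) = (161 + 5/12)*(-74) = (1937/12)*(-74) = -71669/6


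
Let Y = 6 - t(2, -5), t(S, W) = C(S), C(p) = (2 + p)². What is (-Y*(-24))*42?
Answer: -10080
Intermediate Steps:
t(S, W) = (2 + S)²
Y = -10 (Y = 6 - (2 + 2)² = 6 - 1*4² = 6 - 1*16 = 6 - 16 = -10)
(-Y*(-24))*42 = (-1*(-10)*(-24))*42 = (10*(-24))*42 = -240*42 = -10080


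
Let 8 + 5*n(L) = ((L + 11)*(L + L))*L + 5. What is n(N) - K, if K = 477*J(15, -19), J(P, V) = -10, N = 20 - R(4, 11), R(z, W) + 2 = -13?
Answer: 136547/5 ≈ 27309.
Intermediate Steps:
R(z, W) = -15 (R(z, W) = -2 - 13 = -15)
N = 35 (N = 20 - 1*(-15) = 20 + 15 = 35)
n(L) = -3/5 + 2*L**2*(11 + L)/5 (n(L) = -8/5 + (((L + 11)*(L + L))*L + 5)/5 = -8/5 + (((11 + L)*(2*L))*L + 5)/5 = -8/5 + ((2*L*(11 + L))*L + 5)/5 = -8/5 + (2*L**2*(11 + L) + 5)/5 = -8/5 + (5 + 2*L**2*(11 + L))/5 = -8/5 + (1 + 2*L**2*(11 + L)/5) = -3/5 + 2*L**2*(11 + L)/5)
K = -4770 (K = 477*(-10) = -4770)
n(N) - K = (-3/5 + (2/5)*35**3 + (22/5)*35**2) - 1*(-4770) = (-3/5 + (2/5)*42875 + (22/5)*1225) + 4770 = (-3/5 + 17150 + 5390) + 4770 = 112697/5 + 4770 = 136547/5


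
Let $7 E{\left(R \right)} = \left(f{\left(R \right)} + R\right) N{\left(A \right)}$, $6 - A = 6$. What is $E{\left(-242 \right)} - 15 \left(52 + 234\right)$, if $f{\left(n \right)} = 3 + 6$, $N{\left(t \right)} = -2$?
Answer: $- \frac{29564}{7} \approx -4223.4$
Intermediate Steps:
$A = 0$ ($A = 6 - 6 = 0$)
$f{\left(n \right)} = 9$
$E{\left(R \right)} = - \frac{18}{7} - \frac{2 R}{7}$ ($E{\left(R \right)} = \frac{\left(9 + R\right) \left(-2\right)}{7} = \frac{-18 - 2 R}{7} = - \frac{18}{7} - \frac{2 R}{7}$)
$E{\left(-242 \right)} - 15 \left(52 + 234\right) = \left(- \frac{18}{7} - - \frac{484}{7}\right) - 15 \left(52 + 234\right) = \left(- \frac{18}{7} + \frac{484}{7}\right) - 15 \cdot 286 = \frac{466}{7} - 4290 = - \frac{29564}{7}$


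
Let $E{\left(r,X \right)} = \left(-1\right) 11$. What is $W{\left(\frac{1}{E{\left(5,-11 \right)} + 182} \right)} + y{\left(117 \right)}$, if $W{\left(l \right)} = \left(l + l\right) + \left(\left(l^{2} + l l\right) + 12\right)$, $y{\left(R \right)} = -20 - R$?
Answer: $- \frac{3654781}{29241} \approx -124.99$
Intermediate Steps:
$E{\left(r,X \right)} = -11$
$W{\left(l \right)} = 12 + 2 l + 2 l^{2}$ ($W{\left(l \right)} = 2 l + \left(\left(l^{2} + l^{2}\right) + 12\right) = 2 l + \left(2 l^{2} + 12\right) = 2 l + \left(12 + 2 l^{2}\right) = 12 + 2 l + 2 l^{2}$)
$W{\left(\frac{1}{E{\left(5,-11 \right)} + 182} \right)} + y{\left(117 \right)} = \left(12 + \frac{2}{-11 + 182} + 2 \left(\frac{1}{-11 + 182}\right)^{2}\right) - 137 = \left(12 + \frac{2}{171} + 2 \left(\frac{1}{171}\right)^{2}\right) - 137 = \left(12 + 2 \cdot \frac{1}{171} + \frac{2}{29241}\right) - 137 = \left(12 + \frac{2}{171} + 2 \cdot \frac{1}{29241}\right) - 137 = \left(12 + \frac{2}{171} + \frac{2}{29241}\right) - 137 = \frac{351236}{29241} - 137 = - \frac{3654781}{29241}$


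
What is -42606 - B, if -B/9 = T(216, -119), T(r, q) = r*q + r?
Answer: -271998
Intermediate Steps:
T(r, q) = r + q*r (T(r, q) = q*r + r = r + q*r)
B = 229392 (B = -1944*(1 - 119) = -1944*(-118) = -9*(-25488) = 229392)
-42606 - B = -42606 - 1*229392 = -42606 - 229392 = -271998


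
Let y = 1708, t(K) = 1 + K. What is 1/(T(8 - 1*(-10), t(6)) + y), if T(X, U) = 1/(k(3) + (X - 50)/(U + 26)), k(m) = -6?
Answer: 230/392807 ≈ 0.00058553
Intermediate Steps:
T(X, U) = 1/(-6 + (-50 + X)/(26 + U)) (T(X, U) = 1/(-6 + (X - 50)/(U + 26)) = 1/(-6 + (-50 + X)/(26 + U)))
1/(T(8 - 1*(-10), t(6)) + y) = 1/((26 + (1 + 6))/(-206 + (8 - 1*(-10)) - 6*(1 + 6)) + 1708) = 1/((26 + 7)/(-206 + (8 + 10) - 6*7) + 1708) = 1/(33/(-206 + 18 - 42) + 1708) = 1/(33/(-230) + 1708) = 1/(-1/230*33 + 1708) = 1/(-33/230 + 1708) = 1/(392807/230) = 230/392807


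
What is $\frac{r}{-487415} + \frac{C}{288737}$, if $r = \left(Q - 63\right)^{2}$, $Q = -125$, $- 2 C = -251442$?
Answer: $\frac{51073180687}{140734744855} \approx 0.3629$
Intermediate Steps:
$C = 125721$ ($C = \left(- \frac{1}{2}\right) \left(-251442\right) = 125721$)
$r = 35344$ ($r = \left(-125 - 63\right)^{2} = \left(-188\right)^{2} = 35344$)
$\frac{r}{-487415} + \frac{C}{288737} = \frac{35344}{-487415} + \frac{125721}{288737} = 35344 \left(- \frac{1}{487415}\right) + 125721 \cdot \frac{1}{288737} = - \frac{35344}{487415} + \frac{125721}{288737} = \frac{51073180687}{140734744855}$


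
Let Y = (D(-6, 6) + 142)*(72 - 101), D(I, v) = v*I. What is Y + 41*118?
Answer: 1764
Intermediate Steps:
D(I, v) = I*v
Y = -3074 (Y = (-6*6 + 142)*(72 - 101) = (-36 + 142)*(-29) = 106*(-29) = -3074)
Y + 41*118 = -3074 + 41*118 = -3074 + 4838 = 1764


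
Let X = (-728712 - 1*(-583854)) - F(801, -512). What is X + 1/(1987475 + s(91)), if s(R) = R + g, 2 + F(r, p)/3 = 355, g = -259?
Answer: -289981875518/1987307 ≈ -1.4592e+5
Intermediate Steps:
F(r, p) = 1059 (F(r, p) = -6 + 3*355 = -6 + 1065 = 1059)
s(R) = -259 + R (s(R) = R - 259 = -259 + R)
X = -145917 (X = (-728712 - 1*(-583854)) - 1*1059 = (-728712 + 583854) - 1059 = -144858 - 1059 = -145917)
X + 1/(1987475 + s(91)) = -145917 + 1/(1987475 + (-259 + 91)) = -145917 + 1/(1987475 - 168) = -145917 + 1/1987307 = -289981875518/1987307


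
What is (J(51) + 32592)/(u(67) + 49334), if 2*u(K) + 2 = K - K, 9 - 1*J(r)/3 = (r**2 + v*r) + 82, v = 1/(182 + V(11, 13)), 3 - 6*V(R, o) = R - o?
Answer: 26952372/54118301 ≈ 0.49803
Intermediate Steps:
V(R, o) = 1/2 - R/6 + o/6 (V(R, o) = 1/2 - (R - o)/6 = 1/2 + (-R/6 + o/6) = 1/2 - R/6 + o/6)
v = 6/1097 (v = 1/(182 + (1/2 - 1/6*11 + (1/6)*13)) = 1/(182 + (1/2 - 11/6 + 13/6)) = 1/(182 + 5/6) = 1/(1097/6) = 6/1097 ≈ 0.0054695)
J(r) = -219 - 3*r**2 - 18*r/1097 (J(r) = 27 - 3*((r**2 + 6*r/1097) + 82) = 27 - 3*(82 + r**2 + 6*r/1097) = 27 + (-246 - 3*r**2 - 18*r/1097) = -219 - 3*r**2 - 18*r/1097)
u(K) = -1 (u(K) = -1 + (K - K)/2 = -1 + (1/2)*0 = -1 + 0 = -1)
(J(51) + 32592)/(u(67) + 49334) = ((-219 - 3*51**2 - 18/1097*51) + 32592)/(-1 + 49334) = ((-219 - 3*2601 - 918/1097) + 32592)/49333 = ((-219 - 7803 - 918/1097) + 32592)*(1/49333) = (-8801052/1097 + 32592)*(1/49333) = (26952372/1097)*(1/49333) = 26952372/54118301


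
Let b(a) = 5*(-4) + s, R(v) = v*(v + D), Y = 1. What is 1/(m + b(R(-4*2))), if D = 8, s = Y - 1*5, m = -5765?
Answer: -1/5789 ≈ -0.00017274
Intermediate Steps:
s = -4 (s = 1 - 1*5 = 1 - 5 = -4)
R(v) = v*(8 + v) (R(v) = v*(v + 8) = v*(8 + v))
b(a) = -24 (b(a) = 5*(-4) - 4 = -20 - 4 = -24)
1/(m + b(R(-4*2))) = 1/(-5765 - 24) = 1/(-5789) = -1/5789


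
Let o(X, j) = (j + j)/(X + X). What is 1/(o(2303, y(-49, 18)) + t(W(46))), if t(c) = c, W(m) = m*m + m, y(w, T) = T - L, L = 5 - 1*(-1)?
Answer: 2303/4979098 ≈ 0.00046253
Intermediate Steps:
L = 6 (L = 5 + 1 = 6)
y(w, T) = -6 + T (y(w, T) = T - 1*6 = T - 6 = -6 + T)
W(m) = m + m² (W(m) = m² + m = m + m²)
o(X, j) = j/X (o(X, j) = (2*j)/((2*X)) = (2*j)*(1/(2*X)) = j/X)
1/(o(2303, y(-49, 18)) + t(W(46))) = 1/((-6 + 18)/2303 + 46*(1 + 46)) = 1/(12*(1/2303) + 46*47) = 1/(12/2303 + 2162) = 1/(4979098/2303) = 2303/4979098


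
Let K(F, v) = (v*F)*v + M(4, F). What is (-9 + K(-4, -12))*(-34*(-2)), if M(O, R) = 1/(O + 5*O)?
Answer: -238663/6 ≈ -39777.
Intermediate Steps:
M(O, R) = 1/(6*O)
K(F, v) = 1/24 + F*v² (K(F, v) = (v*F)*v + (⅙)/4 = (F*v)*v + (⅙)*(¼) = F*v² + 1/24 = 1/24 + F*v²)
(-9 + K(-4, -12))*(-34*(-2)) = (-9 + (1/24 - 4*(-12)²))*(-34*(-2)) = (-9 + (1/24 - 4*144))*68 = (-9 + (1/24 - 576))*68 = (-9 - 13823/24)*68 = -14039/24*68 = -238663/6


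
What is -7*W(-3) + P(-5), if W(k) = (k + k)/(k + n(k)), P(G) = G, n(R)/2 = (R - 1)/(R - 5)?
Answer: -26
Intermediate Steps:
n(R) = 2*(-1 + R)/(-5 + R) (n(R) = 2*((R - 1)/(R - 5)) = 2*((-1 + R)/(-5 + R)) = 2*(-1 + R)/(-5 + R))
W(k) = 2*k/(k + 2*(-1 + k)/(-5 + k)) (W(k) = (k + k)/(k + 2*(-1 + k)/(-5 + k)) = (2*k)/(k + 2*(-1 + k)/(-5 + k)) = 2*k/(k + 2*(-1 + k)/(-5 + k)))
-7*W(-3) + P(-5) = -14*(-3)*(-5 - 3)/(-2 + (-3)² - 3*(-3)) - 5 = -14*(-3)*(-8)/(-2 + 9 + 9) - 5 = -14*(-3)*(-8)/16 - 5 = -7*3 - 5 = -21 - 5 = -26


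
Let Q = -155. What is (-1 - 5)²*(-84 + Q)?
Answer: -8604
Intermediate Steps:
(-1 - 5)²*(-84 + Q) = (-1 - 5)²*(-84 - 155) = (-6)²*(-239) = 36*(-239) = -8604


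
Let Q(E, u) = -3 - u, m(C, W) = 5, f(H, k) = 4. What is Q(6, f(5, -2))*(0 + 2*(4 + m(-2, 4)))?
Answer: -126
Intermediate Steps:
Q(6, f(5, -2))*(0 + 2*(4 + m(-2, 4))) = (-3 - 1*4)*(0 + 2*(4 + 5)) = (-3 - 4)*(0 + 2*9) = -7*(0 + 18) = -7*18 = -126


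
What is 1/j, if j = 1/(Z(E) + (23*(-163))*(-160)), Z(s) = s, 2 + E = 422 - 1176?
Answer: 599084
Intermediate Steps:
E = -756 (E = -2 + (422 - 1176) = -2 - 754 = -756)
j = 1/599084 (j = 1/(-756 + (23*(-163))*(-160)) = 1/(-756 - 3749*(-160)) = 1/(-756 + 599840) = 1/599084 ≈ 1.6692e-6)
1/j = 1/(1/599084) = 599084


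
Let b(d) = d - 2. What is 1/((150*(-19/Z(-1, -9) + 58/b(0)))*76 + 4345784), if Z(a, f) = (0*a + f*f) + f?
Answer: 3/12036527 ≈ 2.4924e-7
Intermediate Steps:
Z(a, f) = f + f**2 (Z(a, f) = (0 + f**2) + f = f**2 + f = f + f**2)
b(d) = -2 + d
1/((150*(-19/Z(-1, -9) + 58/b(0)))*76 + 4345784) = 1/((150*(-19*(-1/(9*(1 - 9))) + 58/(-2 + 0)))*76 + 4345784) = 1/((150*(-19/((-9*(-8))) + 58/(-2)))*76 + 4345784) = 1/((150*(-19/72 + 58*(-1/2)))*76 + 4345784) = 1/((150*(-19*1/72 - 29))*76 + 4345784) = 1/((150*(-19/72 - 29))*76 + 4345784) = 1/((150*(-2107/72))*76 + 4345784) = 1/(-52675/12*76 + 4345784) = 1/(-1000825/3 + 4345784) = 1/(12036527/3) = 3/12036527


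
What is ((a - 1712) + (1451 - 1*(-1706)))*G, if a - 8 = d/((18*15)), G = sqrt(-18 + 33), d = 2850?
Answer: 13172*sqrt(15)/9 ≈ 5668.3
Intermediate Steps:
G = sqrt(15) ≈ 3.8730
a = 167/9 (a = 8 + 2850/((18*15)) = 8 + 2850/270 = 8 + 2850*(1/270) = 8 + 95/9 = 167/9 ≈ 18.556)
((a - 1712) + (1451 - 1*(-1706)))*G = ((167/9 - 1712) + (1451 - 1*(-1706)))*sqrt(15) = (-15241/9 + (1451 + 1706))*sqrt(15) = (-15241/9 + 3157)*sqrt(15) = 13172*sqrt(15)/9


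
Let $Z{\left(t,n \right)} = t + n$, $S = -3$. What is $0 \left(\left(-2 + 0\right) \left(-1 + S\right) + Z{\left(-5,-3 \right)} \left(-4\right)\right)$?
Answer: $0$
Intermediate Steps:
$Z{\left(t,n \right)} = n + t$
$0 \left(\left(-2 + 0\right) \left(-1 + S\right) + Z{\left(-5,-3 \right)} \left(-4\right)\right) = 0 \left(\left(-2 + 0\right) \left(-1 - 3\right) + \left(-3 - 5\right) \left(-4\right)\right) = 0 \left(\left(-2\right) \left(-4\right) - -32\right) = 0 \left(8 + 32\right) = 0 \cdot 40 = 0$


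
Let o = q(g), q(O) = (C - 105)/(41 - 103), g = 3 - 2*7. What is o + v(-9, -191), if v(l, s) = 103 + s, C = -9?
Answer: -2671/31 ≈ -86.161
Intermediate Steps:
g = -11 (g = 3 - 14 = -11)
q(O) = 57/31 (q(O) = (-9 - 105)/(41 - 103) = -114/(-62) = -114*(-1/62) = 57/31)
o = 57/31 ≈ 1.8387
o + v(-9, -191) = 57/31 + (103 - 191) = 57/31 - 88 = -2671/31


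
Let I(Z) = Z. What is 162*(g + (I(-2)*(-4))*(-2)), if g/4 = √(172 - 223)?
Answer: -2592 + 648*I*√51 ≈ -2592.0 + 4627.6*I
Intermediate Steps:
g = 4*I*√51 (g = 4*√(172 - 223) = 4*√(-51) = 4*(I*√51) = 4*I*√51 ≈ 28.566*I)
162*(g + (I(-2)*(-4))*(-2)) = 162*(4*I*√51 - 2*(-4)*(-2)) = 162*(4*I*√51 + 8*(-2)) = 162*(4*I*√51 - 16) = 162*(-16 + 4*I*√51) = -2592 + 648*I*√51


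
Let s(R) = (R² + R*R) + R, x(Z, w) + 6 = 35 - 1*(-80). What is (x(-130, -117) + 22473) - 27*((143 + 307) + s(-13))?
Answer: 1657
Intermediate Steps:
x(Z, w) = 109 (x(Z, w) = -6 + (35 - 1*(-80)) = -6 + (35 + 80) = -6 + 115 = 109)
s(R) = R + 2*R² (s(R) = (R² + R²) + R = 2*R² + R = R + 2*R²)
(x(-130, -117) + 22473) - 27*((143 + 307) + s(-13)) = (109 + 22473) - 27*((143 + 307) - 13*(1 + 2*(-13))) = 22582 - 27*(450 - 13*(1 - 26)) = 22582 - 27*(450 - 13*(-25)) = 22582 - 27*(450 + 325) = 22582 - 27*775 = 22582 - 20925 = 1657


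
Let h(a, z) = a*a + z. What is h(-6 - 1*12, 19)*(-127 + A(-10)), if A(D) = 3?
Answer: -42532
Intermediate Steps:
h(a, z) = z + a² (h(a, z) = a² + z = z + a²)
h(-6 - 1*12, 19)*(-127 + A(-10)) = (19 + (-6 - 1*12)²)*(-127 + 3) = (19 + (-6 - 12)²)*(-124) = (19 + (-18)²)*(-124) = (19 + 324)*(-124) = 343*(-124) = -42532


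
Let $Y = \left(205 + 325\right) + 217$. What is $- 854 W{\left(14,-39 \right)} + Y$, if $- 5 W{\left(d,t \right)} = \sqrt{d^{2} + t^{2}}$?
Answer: $747 + \frac{854 \sqrt{1717}}{5} \approx 7824.4$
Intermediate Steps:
$Y = 747$ ($Y = 530 + 217 = 747$)
$W{\left(d,t \right)} = - \frac{\sqrt{d^{2} + t^{2}}}{5}$
$- 854 W{\left(14,-39 \right)} + Y = - 854 \left(- \frac{\sqrt{14^{2} + \left(-39\right)^{2}}}{5}\right) + 747 = - 854 \left(- \frac{\sqrt{196 + 1521}}{5}\right) + 747 = - 854 \left(- \frac{\sqrt{1717}}{5}\right) + 747 = \frac{854 \sqrt{1717}}{5} + 747 = 747 + \frac{854 \sqrt{1717}}{5}$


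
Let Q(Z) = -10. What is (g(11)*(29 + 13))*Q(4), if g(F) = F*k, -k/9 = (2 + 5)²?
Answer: 2037420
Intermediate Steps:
k = -441 (k = -9*(2 + 5)² = -9*7² = -9*49 = -441)
g(F) = -441*F (g(F) = F*(-441) = -441*F)
(g(11)*(29 + 13))*Q(4) = ((-441*11)*(29 + 13))*(-10) = -4851*42*(-10) = -203742*(-10) = 2037420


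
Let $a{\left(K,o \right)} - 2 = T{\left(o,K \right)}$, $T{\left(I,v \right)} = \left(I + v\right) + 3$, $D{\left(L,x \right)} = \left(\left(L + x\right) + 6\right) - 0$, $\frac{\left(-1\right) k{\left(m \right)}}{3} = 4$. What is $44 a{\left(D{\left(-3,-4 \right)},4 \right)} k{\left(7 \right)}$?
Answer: $-4224$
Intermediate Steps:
$k{\left(m \right)} = -12$ ($k{\left(m \right)} = \left(-3\right) 4 = -12$)
$D{\left(L,x \right)} = 6 + L + x$ ($D{\left(L,x \right)} = \left(6 + L + x\right) + 0 = 6 + L + x$)
$T{\left(I,v \right)} = 3 + I + v$
$a{\left(K,o \right)} = 5 + K + o$ ($a{\left(K,o \right)} = 2 + \left(3 + o + K\right) = 2 + \left(3 + K + o\right) = 5 + K + o$)
$44 a{\left(D{\left(-3,-4 \right)},4 \right)} k{\left(7 \right)} = 44 \left(5 - 1 + 4\right) \left(-12\right) = 44 \cdot 8 \left(-12\right) = 352 \left(-12\right) = -4224$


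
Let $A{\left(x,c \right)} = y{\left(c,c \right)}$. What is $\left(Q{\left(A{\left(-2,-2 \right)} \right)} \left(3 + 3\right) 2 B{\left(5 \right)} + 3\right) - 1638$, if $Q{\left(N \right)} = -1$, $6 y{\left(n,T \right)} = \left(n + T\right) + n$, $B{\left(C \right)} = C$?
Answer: $-1695$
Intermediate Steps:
$y{\left(n,T \right)} = \frac{n}{3} + \frac{T}{6}$ ($y{\left(n,T \right)} = \frac{\left(n + T\right) + n}{6} = \frac{\left(T + n\right) + n}{6} = \frac{T + 2 n}{6} = \frac{n}{3} + \frac{T}{6}$)
$A{\left(x,c \right)} = \frac{c}{2}$ ($A{\left(x,c \right)} = \frac{c}{3} + \frac{c}{6} = \frac{c}{2}$)
$\left(Q{\left(A{\left(-2,-2 \right)} \right)} \left(3 + 3\right) 2 B{\left(5 \right)} + 3\right) - 1638 = \left(- \left(3 + 3\right) 2 \cdot 5 + 3\right) - 1638 = \left(- 6 \cdot 2 \cdot 5 + 3\right) - 1638 = \left(- 12 \cdot 5 + 3\right) - 1638 = \left(\left(-1\right) 60 + 3\right) - 1638 = \left(-60 + 3\right) - 1638 = -57 - 1638 = -1695$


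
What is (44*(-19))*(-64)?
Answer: 53504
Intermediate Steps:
(44*(-19))*(-64) = -836*(-64) = 53504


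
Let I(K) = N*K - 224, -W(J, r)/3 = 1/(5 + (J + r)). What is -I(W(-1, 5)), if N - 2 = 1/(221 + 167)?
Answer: 87171/388 ≈ 224.67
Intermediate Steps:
W(J, r) = -3/(5 + J + r) (W(J, r) = -3/(5 + (J + r)) = -3/(5 + J + r))
N = 777/388 (N = 2 + 1/(221 + 167) = 2 + 1/388 = 777/388 ≈ 2.0026)
I(K) = -224 + 777*K/388 (I(K) = 777*K/388 - 224 = -224 + 777*K/388)
-I(W(-1, 5)) = -(-224 + 777*(-3/(5 - 1 + 5))/388) = -(-224 + 777*(-3/9)/388) = -(-224 + 777*(-3*1/9)/388) = -(-224 + (777/388)*(-1/3)) = -(-224 - 259/388) = -1*(-87171/388) = 87171/388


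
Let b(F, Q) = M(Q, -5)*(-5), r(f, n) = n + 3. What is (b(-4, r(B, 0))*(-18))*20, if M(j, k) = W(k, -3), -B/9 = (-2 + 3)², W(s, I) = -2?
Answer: -3600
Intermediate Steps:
B = -9 (B = -9*(-2 + 3)² = -9*1² = -9*1 = -9)
r(f, n) = 3 + n
M(j, k) = -2
b(F, Q) = 10 (b(F, Q) = -2*(-5) = 10)
(b(-4, r(B, 0))*(-18))*20 = (10*(-18))*20 = -180*20 = -3600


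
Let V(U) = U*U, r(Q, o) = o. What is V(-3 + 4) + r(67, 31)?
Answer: 32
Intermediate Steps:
V(U) = U²
V(-3 + 4) + r(67, 31) = (-3 + 4)² + 31 = 1² + 31 = 1 + 31 = 32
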